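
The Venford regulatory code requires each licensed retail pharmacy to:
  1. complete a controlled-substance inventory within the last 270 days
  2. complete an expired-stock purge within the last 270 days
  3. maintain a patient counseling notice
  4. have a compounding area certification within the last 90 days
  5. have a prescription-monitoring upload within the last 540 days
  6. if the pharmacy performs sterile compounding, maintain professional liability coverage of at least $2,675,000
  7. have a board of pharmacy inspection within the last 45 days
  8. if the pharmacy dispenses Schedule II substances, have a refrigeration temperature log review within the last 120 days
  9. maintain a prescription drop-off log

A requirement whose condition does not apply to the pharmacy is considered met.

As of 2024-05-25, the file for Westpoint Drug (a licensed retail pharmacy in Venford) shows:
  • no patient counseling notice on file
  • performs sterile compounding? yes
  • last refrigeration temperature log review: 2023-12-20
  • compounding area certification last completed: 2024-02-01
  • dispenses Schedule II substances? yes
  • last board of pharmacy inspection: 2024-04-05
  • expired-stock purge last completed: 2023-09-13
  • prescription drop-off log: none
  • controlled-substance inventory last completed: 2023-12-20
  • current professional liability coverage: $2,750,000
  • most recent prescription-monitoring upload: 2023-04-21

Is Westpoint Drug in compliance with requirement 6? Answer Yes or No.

6. condition 'performs sterile compounding' holds; professional liability coverage $2,750,000 ≥ $2,675,000 → met

Yes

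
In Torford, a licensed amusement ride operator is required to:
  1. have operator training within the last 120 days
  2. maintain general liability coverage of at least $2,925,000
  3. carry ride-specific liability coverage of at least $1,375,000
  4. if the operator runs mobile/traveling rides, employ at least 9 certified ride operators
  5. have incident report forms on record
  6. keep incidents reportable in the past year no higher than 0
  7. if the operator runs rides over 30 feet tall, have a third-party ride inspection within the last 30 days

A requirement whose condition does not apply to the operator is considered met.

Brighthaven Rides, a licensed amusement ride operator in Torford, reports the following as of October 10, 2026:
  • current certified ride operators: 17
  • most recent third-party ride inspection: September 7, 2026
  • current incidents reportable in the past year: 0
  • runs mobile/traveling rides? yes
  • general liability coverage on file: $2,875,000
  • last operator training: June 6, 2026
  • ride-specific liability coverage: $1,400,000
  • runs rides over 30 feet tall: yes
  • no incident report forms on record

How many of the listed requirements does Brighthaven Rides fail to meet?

4

1. operator training 126 days ago vs limit 120 → not met
2. general liability coverage $2,875,000 < $2,925,000 → not met
3. ride-specific liability coverage $1,400,000 ≥ $1,375,000 → met
4. condition 'runs mobile/traveling rides' holds; certified ride operators 17 ≥ 9 → met
5. incident report forms absent → not met
6. incidents reportable in the past year 0 ≤ 0 → met
7. condition 'runs rides over 30 feet tall' holds; third-party ride inspection 33 days ago vs limit 30 → not met
Not met: 4 of 7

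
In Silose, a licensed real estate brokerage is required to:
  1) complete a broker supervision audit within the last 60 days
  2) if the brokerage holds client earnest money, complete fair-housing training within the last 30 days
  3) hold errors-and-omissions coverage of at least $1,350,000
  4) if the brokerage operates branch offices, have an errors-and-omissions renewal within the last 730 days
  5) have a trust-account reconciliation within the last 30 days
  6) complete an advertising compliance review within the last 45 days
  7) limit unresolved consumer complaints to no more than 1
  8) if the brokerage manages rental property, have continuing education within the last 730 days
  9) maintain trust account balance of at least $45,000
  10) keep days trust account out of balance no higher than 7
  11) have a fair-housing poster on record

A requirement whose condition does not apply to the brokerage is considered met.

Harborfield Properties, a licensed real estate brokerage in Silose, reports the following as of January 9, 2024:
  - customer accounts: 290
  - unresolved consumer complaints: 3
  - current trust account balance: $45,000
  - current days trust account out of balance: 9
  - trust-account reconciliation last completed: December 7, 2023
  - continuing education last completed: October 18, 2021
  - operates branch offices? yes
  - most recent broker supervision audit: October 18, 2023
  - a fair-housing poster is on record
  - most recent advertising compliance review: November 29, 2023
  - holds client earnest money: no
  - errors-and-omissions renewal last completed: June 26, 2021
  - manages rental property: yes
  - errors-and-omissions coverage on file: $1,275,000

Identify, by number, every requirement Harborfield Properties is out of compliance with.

1. broker supervision audit 83 days ago vs limit 60 → not met
2. condition 'holds client earnest money' does not hold → requirement n/a → met
3. errors-and-omissions coverage $1,275,000 < $1,350,000 → not met
4. condition 'operates branch offices' holds; errors-and-omissions renewal 927 days ago vs limit 730 → not met
5. trust-account reconciliation 33 days ago vs limit 30 → not met
6. advertising compliance review 41 days ago vs limit 45 → met
7. unresolved consumer complaints 3 > 1 → not met
8. condition 'manages rental property' holds; continuing education 813 days ago vs limit 730 → not met
9. trust account balance $45,000 ≥ $45,000 → met
10. days trust account out of balance 9 > 7 → not met
11. fair-housing poster present → met
Not met: 1, 3, 4, 5, 7, 8, 10

1, 3, 4, 5, 7, 8, 10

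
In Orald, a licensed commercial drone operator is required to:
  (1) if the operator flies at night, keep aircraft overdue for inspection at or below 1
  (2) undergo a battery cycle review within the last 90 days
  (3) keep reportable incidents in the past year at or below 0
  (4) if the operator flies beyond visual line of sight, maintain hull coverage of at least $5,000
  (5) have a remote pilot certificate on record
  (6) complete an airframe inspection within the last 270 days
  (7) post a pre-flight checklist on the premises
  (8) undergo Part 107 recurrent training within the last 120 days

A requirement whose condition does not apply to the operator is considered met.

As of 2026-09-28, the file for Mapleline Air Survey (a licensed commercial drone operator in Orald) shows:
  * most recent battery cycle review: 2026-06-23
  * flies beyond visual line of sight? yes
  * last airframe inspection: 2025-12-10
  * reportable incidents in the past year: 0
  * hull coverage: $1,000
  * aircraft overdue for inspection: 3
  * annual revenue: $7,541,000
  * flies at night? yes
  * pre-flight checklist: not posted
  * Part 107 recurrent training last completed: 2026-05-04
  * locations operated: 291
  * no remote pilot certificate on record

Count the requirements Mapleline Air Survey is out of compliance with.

7

1. condition 'flies at night' holds; aircraft overdue for inspection 3 > 1 → not met
2. battery cycle review 97 days ago vs limit 90 → not met
3. reportable incidents in the past year 0 ≤ 0 → met
4. condition 'flies beyond visual line of sight' holds; hull coverage $1,000 < $5,000 → not met
5. remote pilot certificate absent → not met
6. airframe inspection 292 days ago vs limit 270 → not met
7. pre-flight checklist absent → not met
8. Part 107 recurrent training 147 days ago vs limit 120 → not met
Not met: 7 of 8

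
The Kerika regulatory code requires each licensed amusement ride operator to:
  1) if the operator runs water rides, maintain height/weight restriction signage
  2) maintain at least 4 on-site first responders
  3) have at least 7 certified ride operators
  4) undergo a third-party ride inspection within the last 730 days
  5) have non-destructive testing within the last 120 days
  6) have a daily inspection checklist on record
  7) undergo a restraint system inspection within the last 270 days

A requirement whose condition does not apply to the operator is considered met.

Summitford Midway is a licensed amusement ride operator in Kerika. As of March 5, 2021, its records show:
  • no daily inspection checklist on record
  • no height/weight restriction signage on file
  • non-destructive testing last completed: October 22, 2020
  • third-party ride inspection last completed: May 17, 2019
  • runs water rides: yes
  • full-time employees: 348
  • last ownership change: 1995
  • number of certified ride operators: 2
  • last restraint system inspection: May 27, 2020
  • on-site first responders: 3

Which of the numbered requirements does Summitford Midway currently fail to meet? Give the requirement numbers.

1, 2, 3, 5, 6, 7

1. condition 'runs water rides' holds; height/weight restriction signage absent → not met
2. on-site first responders 3 < 4 → not met
3. certified ride operators 2 < 7 → not met
4. third-party ride inspection 658 days ago vs limit 730 → met
5. non-destructive testing 134 days ago vs limit 120 → not met
6. daily inspection checklist absent → not met
7. restraint system inspection 282 days ago vs limit 270 → not met
Not met: 1, 2, 3, 5, 6, 7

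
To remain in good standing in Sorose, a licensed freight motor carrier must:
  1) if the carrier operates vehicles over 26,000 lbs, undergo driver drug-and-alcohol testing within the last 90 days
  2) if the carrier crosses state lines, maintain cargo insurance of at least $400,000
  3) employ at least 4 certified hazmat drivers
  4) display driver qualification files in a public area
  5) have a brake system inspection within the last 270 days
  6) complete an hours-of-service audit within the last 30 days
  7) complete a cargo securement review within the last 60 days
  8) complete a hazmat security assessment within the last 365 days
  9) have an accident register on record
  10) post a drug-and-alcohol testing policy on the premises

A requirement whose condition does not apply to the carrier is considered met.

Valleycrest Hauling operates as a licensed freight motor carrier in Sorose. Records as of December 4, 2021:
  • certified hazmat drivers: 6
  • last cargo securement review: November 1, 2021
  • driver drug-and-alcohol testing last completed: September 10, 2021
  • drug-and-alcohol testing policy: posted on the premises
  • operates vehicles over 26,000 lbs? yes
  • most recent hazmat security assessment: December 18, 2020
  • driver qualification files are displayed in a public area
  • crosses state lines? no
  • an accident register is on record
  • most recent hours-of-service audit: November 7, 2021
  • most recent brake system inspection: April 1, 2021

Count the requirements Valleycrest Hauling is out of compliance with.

1. condition 'operates vehicles over 26,000 lbs' holds; driver drug-and-alcohol testing 85 days ago vs limit 90 → met
2. condition 'crosses state lines' does not hold → requirement n/a → met
3. certified hazmat drivers 6 ≥ 4 → met
4. driver qualification files present → met
5. brake system inspection 247 days ago vs limit 270 → met
6. hours-of-service audit 27 days ago vs limit 30 → met
7. cargo securement review 33 days ago vs limit 60 → met
8. hazmat security assessment 351 days ago vs limit 365 → met
9. accident register present → met
10. drug-and-alcohol testing policy present → met
Not met: 0 of 10

0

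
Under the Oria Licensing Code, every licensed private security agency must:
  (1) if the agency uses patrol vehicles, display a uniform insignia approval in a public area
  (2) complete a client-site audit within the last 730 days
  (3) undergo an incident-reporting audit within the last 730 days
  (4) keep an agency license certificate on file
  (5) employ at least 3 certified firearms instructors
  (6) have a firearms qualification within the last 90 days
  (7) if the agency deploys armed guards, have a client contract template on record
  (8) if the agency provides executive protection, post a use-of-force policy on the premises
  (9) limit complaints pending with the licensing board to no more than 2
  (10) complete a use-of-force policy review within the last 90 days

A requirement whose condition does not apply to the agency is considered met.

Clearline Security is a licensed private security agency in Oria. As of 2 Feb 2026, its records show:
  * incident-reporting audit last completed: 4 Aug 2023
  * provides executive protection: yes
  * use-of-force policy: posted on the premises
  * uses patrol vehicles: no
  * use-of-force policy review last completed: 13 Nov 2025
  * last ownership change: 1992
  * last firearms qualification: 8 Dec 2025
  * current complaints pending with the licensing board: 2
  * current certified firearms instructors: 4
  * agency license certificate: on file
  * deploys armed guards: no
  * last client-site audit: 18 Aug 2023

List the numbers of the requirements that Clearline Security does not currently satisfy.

2, 3

1. condition 'uses patrol vehicles' does not hold → requirement n/a → met
2. client-site audit 899 days ago vs limit 730 → not met
3. incident-reporting audit 913 days ago vs limit 730 → not met
4. agency license certificate present → met
5. certified firearms instructors 4 ≥ 3 → met
6. firearms qualification 56 days ago vs limit 90 → met
7. condition 'deploys armed guards' does not hold → requirement n/a → met
8. condition 'provides executive protection' holds; use-of-force policy present → met
9. complaints pending with the licensing board 2 ≤ 2 → met
10. use-of-force policy review 81 days ago vs limit 90 → met
Not met: 2, 3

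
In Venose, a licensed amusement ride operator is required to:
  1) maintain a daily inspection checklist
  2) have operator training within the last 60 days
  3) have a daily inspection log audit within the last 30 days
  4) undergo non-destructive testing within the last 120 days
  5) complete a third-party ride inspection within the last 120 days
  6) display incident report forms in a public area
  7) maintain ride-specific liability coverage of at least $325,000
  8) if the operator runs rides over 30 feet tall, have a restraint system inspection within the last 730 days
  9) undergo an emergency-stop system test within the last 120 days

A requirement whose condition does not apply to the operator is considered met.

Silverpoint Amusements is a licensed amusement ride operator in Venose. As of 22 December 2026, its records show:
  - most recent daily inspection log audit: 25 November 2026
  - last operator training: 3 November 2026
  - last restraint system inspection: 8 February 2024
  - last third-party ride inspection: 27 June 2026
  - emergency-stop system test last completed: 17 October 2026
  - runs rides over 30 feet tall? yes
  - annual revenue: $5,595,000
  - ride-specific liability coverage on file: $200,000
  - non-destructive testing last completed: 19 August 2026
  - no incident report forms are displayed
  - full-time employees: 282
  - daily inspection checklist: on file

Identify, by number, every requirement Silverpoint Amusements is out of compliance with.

4, 5, 6, 7, 8

1. daily inspection checklist present → met
2. operator training 49 days ago vs limit 60 → met
3. daily inspection log audit 27 days ago vs limit 30 → met
4. non-destructive testing 125 days ago vs limit 120 → not met
5. third-party ride inspection 178 days ago vs limit 120 → not met
6. incident report forms absent → not met
7. ride-specific liability coverage $200,000 < $325,000 → not met
8. condition 'runs rides over 30 feet tall' holds; restraint system inspection 1048 days ago vs limit 730 → not met
9. emergency-stop system test 66 days ago vs limit 120 → met
Not met: 4, 5, 6, 7, 8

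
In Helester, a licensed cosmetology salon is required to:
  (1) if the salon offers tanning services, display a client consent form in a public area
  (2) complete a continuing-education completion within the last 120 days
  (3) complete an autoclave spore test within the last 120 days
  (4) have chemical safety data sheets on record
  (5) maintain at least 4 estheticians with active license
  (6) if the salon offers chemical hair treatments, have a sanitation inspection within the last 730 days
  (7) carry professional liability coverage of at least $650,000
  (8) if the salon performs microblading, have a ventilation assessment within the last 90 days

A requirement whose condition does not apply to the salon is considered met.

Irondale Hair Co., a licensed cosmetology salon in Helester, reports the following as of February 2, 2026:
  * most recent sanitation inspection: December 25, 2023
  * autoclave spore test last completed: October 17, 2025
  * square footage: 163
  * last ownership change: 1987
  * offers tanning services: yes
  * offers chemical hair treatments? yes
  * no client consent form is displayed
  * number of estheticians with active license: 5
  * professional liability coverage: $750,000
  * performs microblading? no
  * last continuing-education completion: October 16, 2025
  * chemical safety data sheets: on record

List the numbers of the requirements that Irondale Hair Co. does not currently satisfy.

1, 6

1. condition 'offers tanning services' holds; client consent form absent → not met
2. continuing-education completion 109 days ago vs limit 120 → met
3. autoclave spore test 108 days ago vs limit 120 → met
4. chemical safety data sheets present → met
5. estheticians with active license 5 ≥ 4 → met
6. condition 'offers chemical hair treatments' holds; sanitation inspection 770 days ago vs limit 730 → not met
7. professional liability coverage $750,000 ≥ $650,000 → met
8. condition 'performs microblading' does not hold → requirement n/a → met
Not met: 1, 6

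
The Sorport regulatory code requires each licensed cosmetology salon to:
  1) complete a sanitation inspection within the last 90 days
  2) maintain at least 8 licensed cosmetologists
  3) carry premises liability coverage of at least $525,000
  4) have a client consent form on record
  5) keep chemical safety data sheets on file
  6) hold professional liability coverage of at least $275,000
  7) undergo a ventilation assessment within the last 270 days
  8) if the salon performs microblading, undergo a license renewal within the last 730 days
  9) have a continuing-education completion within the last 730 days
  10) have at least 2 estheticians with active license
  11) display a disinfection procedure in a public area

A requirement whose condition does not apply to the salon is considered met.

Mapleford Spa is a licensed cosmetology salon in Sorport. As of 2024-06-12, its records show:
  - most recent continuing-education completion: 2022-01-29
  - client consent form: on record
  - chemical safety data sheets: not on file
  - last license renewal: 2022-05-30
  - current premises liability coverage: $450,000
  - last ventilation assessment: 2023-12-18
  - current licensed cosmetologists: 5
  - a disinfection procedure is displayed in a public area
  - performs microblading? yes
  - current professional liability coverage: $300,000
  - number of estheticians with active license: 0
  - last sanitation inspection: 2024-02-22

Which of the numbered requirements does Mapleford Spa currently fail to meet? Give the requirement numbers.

1, 2, 3, 5, 8, 9, 10

1. sanitation inspection 111 days ago vs limit 90 → not met
2. licensed cosmetologists 5 < 8 → not met
3. premises liability coverage $450,000 < $525,000 → not met
4. client consent form present → met
5. chemical safety data sheets absent → not met
6. professional liability coverage $300,000 ≥ $275,000 → met
7. ventilation assessment 177 days ago vs limit 270 → met
8. condition 'performs microblading' holds; license renewal 744 days ago vs limit 730 → not met
9. continuing-education completion 865 days ago vs limit 730 → not met
10. estheticians with active license 0 < 2 → not met
11. disinfection procedure present → met
Not met: 1, 2, 3, 5, 8, 9, 10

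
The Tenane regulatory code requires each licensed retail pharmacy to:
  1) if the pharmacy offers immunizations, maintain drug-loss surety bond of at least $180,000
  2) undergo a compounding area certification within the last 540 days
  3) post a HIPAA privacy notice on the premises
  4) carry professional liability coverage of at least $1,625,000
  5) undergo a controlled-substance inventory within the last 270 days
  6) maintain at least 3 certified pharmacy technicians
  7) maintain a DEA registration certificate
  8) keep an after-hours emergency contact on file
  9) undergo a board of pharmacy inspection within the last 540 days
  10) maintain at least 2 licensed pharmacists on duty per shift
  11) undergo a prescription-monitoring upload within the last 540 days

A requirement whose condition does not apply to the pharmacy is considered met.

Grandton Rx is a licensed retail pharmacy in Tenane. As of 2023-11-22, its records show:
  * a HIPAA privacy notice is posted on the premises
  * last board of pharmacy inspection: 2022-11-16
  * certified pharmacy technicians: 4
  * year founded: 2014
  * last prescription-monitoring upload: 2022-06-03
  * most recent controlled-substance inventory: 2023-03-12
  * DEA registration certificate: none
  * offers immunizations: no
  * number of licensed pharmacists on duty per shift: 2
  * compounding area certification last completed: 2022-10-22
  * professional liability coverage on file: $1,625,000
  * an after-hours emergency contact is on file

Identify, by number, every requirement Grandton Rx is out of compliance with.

7

1. condition 'offers immunizations' does not hold → requirement n/a → met
2. compounding area certification 396 days ago vs limit 540 → met
3. HIPAA privacy notice present → met
4. professional liability coverage $1,625,000 ≥ $1,625,000 → met
5. controlled-substance inventory 255 days ago vs limit 270 → met
6. certified pharmacy technicians 4 ≥ 3 → met
7. DEA registration certificate absent → not met
8. after-hours emergency contact present → met
9. board of pharmacy inspection 371 days ago vs limit 540 → met
10. licensed pharmacists on duty per shift 2 ≥ 2 → met
11. prescription-monitoring upload 537 days ago vs limit 540 → met
Not met: 7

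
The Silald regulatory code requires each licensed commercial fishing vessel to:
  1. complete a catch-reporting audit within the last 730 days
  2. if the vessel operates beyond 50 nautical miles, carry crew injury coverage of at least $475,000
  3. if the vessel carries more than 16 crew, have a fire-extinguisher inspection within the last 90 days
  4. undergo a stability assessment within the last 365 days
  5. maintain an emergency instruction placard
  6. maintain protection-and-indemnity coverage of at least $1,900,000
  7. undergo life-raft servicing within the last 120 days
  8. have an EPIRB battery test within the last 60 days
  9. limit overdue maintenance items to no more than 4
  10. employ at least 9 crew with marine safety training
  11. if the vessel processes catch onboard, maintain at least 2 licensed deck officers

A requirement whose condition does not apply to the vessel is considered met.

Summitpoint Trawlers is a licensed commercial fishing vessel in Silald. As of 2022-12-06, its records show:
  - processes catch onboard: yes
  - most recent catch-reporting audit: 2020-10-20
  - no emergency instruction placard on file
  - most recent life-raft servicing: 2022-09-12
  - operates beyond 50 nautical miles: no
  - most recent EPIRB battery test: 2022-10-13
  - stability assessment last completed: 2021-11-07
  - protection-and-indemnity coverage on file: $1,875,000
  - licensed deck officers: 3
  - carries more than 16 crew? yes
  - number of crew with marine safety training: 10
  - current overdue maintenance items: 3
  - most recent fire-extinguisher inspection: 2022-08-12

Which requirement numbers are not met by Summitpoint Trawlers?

1. catch-reporting audit 777 days ago vs limit 730 → not met
2. condition 'operates beyond 50 nautical miles' does not hold → requirement n/a → met
3. condition 'carries more than 16 crew' holds; fire-extinguisher inspection 116 days ago vs limit 90 → not met
4. stability assessment 394 days ago vs limit 365 → not met
5. emergency instruction placard absent → not met
6. protection-and-indemnity coverage $1,875,000 < $1,900,000 → not met
7. life-raft servicing 85 days ago vs limit 120 → met
8. EPIRB battery test 54 days ago vs limit 60 → met
9. overdue maintenance items 3 ≤ 4 → met
10. crew with marine safety training 10 ≥ 9 → met
11. condition 'processes catch onboard' holds; licensed deck officers 3 ≥ 2 → met
Not met: 1, 3, 4, 5, 6

1, 3, 4, 5, 6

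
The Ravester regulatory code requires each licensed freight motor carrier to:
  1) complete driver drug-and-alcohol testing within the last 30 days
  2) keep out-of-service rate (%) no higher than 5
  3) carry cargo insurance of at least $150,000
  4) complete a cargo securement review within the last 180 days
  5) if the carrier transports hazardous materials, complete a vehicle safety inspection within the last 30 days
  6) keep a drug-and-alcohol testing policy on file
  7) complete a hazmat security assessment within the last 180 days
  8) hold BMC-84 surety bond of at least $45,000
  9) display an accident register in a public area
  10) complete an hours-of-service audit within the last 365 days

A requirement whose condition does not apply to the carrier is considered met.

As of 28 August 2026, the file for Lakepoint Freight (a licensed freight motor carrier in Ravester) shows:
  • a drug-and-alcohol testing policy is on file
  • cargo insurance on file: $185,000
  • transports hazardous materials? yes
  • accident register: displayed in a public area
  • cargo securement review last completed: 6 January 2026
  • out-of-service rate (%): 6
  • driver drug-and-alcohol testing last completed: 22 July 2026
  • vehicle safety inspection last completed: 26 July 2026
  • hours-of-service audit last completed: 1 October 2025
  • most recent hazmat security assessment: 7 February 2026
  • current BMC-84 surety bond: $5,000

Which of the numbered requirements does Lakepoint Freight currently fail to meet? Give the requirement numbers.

1, 2, 4, 5, 7, 8

1. driver drug-and-alcohol testing 37 days ago vs limit 30 → not met
2. out-of-service rate (%) 6 > 5 → not met
3. cargo insurance $185,000 ≥ $150,000 → met
4. cargo securement review 234 days ago vs limit 180 → not met
5. condition 'transports hazardous materials' holds; vehicle safety inspection 33 days ago vs limit 30 → not met
6. drug-and-alcohol testing policy present → met
7. hazmat security assessment 202 days ago vs limit 180 → not met
8. BMC-84 surety bond $5,000 < $45,000 → not met
9. accident register present → met
10. hours-of-service audit 331 days ago vs limit 365 → met
Not met: 1, 2, 4, 5, 7, 8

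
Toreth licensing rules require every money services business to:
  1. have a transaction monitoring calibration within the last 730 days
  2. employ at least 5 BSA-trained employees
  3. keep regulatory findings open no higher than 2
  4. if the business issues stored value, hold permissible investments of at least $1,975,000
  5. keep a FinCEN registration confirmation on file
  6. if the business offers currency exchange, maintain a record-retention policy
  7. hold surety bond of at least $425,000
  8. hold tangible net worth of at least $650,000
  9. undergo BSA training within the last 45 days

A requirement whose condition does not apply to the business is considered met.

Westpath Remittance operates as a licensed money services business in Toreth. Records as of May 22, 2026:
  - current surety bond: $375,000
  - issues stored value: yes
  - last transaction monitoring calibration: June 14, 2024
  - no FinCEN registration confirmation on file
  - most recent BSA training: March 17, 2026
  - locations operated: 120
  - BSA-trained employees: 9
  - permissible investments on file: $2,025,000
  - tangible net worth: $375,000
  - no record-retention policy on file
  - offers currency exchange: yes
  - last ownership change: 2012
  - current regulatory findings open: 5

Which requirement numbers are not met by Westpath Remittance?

3, 5, 6, 7, 8, 9

1. transaction monitoring calibration 707 days ago vs limit 730 → met
2. BSA-trained employees 9 ≥ 5 → met
3. regulatory findings open 5 > 2 → not met
4. condition 'issues stored value' holds; permissible investments $2,025,000 ≥ $1,975,000 → met
5. FinCEN registration confirmation absent → not met
6. condition 'offers currency exchange' holds; record-retention policy absent → not met
7. surety bond $375,000 < $425,000 → not met
8. tangible net worth $375,000 < $650,000 → not met
9. BSA training 66 days ago vs limit 45 → not met
Not met: 3, 5, 6, 7, 8, 9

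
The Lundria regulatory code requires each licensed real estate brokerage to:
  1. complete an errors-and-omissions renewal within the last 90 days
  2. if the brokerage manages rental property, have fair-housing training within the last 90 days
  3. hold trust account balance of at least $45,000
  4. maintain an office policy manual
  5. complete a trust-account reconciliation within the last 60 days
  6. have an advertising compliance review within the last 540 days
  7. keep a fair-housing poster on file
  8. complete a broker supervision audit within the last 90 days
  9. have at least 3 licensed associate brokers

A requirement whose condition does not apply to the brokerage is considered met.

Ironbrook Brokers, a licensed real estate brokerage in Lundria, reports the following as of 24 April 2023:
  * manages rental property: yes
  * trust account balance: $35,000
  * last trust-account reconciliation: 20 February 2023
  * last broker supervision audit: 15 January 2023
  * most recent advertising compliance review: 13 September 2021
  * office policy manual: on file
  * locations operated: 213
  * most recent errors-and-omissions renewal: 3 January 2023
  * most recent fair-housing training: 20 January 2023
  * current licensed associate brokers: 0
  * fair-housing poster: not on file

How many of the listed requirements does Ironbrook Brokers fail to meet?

1. errors-and-omissions renewal 111 days ago vs limit 90 → not met
2. condition 'manages rental property' holds; fair-housing training 94 days ago vs limit 90 → not met
3. trust account balance $35,000 < $45,000 → not met
4. office policy manual present → met
5. trust-account reconciliation 63 days ago vs limit 60 → not met
6. advertising compliance review 588 days ago vs limit 540 → not met
7. fair-housing poster absent → not met
8. broker supervision audit 99 days ago vs limit 90 → not met
9. licensed associate brokers 0 < 3 → not met
Not met: 8 of 9

8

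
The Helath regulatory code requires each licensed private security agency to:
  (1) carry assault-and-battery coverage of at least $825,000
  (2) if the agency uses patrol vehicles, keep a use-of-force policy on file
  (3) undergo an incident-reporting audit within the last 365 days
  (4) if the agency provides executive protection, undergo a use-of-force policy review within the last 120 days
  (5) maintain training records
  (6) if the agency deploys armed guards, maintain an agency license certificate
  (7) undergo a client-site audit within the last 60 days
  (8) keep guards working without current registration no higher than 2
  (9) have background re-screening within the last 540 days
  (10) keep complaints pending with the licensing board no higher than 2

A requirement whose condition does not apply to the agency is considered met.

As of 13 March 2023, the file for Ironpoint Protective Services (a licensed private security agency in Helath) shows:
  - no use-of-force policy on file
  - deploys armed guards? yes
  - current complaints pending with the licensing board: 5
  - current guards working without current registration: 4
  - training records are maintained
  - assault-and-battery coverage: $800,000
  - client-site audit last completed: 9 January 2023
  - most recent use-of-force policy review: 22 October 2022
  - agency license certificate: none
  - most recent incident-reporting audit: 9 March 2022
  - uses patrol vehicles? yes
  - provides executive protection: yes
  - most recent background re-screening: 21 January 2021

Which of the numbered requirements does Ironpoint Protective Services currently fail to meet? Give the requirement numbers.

1. assault-and-battery coverage $800,000 < $825,000 → not met
2. condition 'uses patrol vehicles' holds; use-of-force policy absent → not met
3. incident-reporting audit 369 days ago vs limit 365 → not met
4. condition 'provides executive protection' holds; use-of-force policy review 142 days ago vs limit 120 → not met
5. training records present → met
6. condition 'deploys armed guards' holds; agency license certificate absent → not met
7. client-site audit 63 days ago vs limit 60 → not met
8. guards working without current registration 4 > 2 → not met
9. background re-screening 781 days ago vs limit 540 → not met
10. complaints pending with the licensing board 5 > 2 → not met
Not met: 1, 2, 3, 4, 6, 7, 8, 9, 10

1, 2, 3, 4, 6, 7, 8, 9, 10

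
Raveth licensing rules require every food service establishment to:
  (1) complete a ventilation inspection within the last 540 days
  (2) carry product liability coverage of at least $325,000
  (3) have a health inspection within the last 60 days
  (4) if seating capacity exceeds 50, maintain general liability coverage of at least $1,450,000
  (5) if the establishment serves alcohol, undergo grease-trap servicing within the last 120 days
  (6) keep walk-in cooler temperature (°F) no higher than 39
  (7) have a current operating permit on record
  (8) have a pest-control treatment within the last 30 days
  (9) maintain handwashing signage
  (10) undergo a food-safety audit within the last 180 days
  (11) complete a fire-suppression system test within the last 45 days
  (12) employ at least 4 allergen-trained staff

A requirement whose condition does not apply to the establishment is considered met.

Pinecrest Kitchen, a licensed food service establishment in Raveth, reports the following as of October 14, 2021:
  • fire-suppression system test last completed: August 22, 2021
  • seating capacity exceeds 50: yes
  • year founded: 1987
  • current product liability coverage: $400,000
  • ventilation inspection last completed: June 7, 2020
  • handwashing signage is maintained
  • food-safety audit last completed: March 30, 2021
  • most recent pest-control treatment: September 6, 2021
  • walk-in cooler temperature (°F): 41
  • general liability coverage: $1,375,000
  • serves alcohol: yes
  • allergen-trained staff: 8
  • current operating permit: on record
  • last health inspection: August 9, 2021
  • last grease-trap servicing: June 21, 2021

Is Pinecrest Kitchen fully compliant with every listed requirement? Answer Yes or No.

1. ventilation inspection 494 days ago vs limit 540 → met
2. product liability coverage $400,000 ≥ $325,000 → met
3. health inspection 66 days ago vs limit 60 → not met
4. condition 'seating capacity exceeds 50' holds; general liability coverage $1,375,000 < $1,450,000 → not met
5. condition 'serves alcohol' holds; grease-trap servicing 115 days ago vs limit 120 → met
6. walk-in cooler temperature (°F) 41 > 39 → not met
7. current operating permit present → met
8. pest-control treatment 38 days ago vs limit 30 → not met
9. handwashing signage present → met
10. food-safety audit 198 days ago vs limit 180 → not met
11. fire-suppression system test 53 days ago vs limit 45 → not met
12. allergen-trained staff 8 ≥ 4 → met
Not met: 3, 4, 6, 8, 10, 11

No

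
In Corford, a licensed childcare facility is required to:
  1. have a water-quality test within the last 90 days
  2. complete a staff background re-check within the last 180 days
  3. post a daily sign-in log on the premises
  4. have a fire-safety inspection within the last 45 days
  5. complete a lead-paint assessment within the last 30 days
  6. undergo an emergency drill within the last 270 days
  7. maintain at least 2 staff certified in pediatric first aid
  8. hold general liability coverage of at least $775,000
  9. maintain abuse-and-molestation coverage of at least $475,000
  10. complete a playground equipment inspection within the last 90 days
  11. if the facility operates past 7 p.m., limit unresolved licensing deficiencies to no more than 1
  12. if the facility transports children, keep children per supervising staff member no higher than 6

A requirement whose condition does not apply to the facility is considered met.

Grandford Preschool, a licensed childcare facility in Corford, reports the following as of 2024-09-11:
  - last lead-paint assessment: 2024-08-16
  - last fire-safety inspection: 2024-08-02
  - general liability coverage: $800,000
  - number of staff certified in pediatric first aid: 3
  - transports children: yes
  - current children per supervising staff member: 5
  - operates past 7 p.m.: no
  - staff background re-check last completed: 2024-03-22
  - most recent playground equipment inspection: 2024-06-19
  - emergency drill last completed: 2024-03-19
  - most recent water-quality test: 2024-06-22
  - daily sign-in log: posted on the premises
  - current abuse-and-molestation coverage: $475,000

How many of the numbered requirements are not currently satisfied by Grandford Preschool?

1. water-quality test 81 days ago vs limit 90 → met
2. staff background re-check 173 days ago vs limit 180 → met
3. daily sign-in log present → met
4. fire-safety inspection 40 days ago vs limit 45 → met
5. lead-paint assessment 26 days ago vs limit 30 → met
6. emergency drill 176 days ago vs limit 270 → met
7. staff certified in pediatric first aid 3 ≥ 2 → met
8. general liability coverage $800,000 ≥ $775,000 → met
9. abuse-and-molestation coverage $475,000 ≥ $475,000 → met
10. playground equipment inspection 84 days ago vs limit 90 → met
11. condition 'operates past 7 p.m.' does not hold → requirement n/a → met
12. condition 'transports children' holds; children per supervising staff member 5 ≤ 6 → met
Not met: 0 of 12

0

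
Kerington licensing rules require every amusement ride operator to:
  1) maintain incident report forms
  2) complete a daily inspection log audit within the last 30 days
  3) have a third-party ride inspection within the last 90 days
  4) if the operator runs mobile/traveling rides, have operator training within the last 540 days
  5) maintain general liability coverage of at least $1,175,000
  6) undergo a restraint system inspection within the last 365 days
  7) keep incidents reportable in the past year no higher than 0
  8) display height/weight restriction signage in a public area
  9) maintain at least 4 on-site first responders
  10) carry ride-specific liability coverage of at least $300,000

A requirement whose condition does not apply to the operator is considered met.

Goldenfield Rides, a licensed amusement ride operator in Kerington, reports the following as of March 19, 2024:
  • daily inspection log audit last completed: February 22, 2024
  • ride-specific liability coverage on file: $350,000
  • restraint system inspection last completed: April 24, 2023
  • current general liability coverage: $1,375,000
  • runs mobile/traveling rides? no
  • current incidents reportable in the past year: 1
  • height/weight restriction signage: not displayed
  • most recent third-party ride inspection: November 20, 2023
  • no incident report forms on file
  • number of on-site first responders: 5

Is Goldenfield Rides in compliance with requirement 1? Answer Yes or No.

No

1. incident report forms absent → not met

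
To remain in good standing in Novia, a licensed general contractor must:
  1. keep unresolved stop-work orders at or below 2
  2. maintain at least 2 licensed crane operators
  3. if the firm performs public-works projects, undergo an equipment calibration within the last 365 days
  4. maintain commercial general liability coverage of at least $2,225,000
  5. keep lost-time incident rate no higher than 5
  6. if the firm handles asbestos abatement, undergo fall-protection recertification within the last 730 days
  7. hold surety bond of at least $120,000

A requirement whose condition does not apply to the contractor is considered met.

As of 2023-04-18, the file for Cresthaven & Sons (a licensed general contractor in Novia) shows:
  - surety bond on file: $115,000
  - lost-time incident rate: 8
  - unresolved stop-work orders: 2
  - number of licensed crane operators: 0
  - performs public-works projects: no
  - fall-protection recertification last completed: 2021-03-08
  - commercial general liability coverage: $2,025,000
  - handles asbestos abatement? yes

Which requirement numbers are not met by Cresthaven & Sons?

1. unresolved stop-work orders 2 ≤ 2 → met
2. licensed crane operators 0 < 2 → not met
3. condition 'performs public-works projects' does not hold → requirement n/a → met
4. commercial general liability coverage $2,025,000 < $2,225,000 → not met
5. lost-time incident rate 8 > 5 → not met
6. condition 'handles asbestos abatement' holds; fall-protection recertification 771 days ago vs limit 730 → not met
7. surety bond $115,000 < $120,000 → not met
Not met: 2, 4, 5, 6, 7

2, 4, 5, 6, 7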